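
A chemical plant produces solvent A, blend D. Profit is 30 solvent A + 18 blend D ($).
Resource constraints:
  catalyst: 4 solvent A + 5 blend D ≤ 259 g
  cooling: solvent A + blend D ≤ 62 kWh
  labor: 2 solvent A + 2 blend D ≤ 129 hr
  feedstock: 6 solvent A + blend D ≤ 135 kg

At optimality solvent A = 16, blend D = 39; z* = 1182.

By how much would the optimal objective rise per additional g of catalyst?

3

Check each constraint at x*: catalyst 259/259 (tight); cooling 55/62 (slack 7); labor 110/129 (slack 19); feedstock 135/135 (tight).
Since cooling, labor are not tight, their duals are 0.
From A_Bᵀ y = c: 4·y_catalyst + 6·y_feedstock = 30; 5·y_catalyst + 1·y_feedstock = 18.
Solving: y_catalyst = 3, y_feedstock = 3.
Shadow price of catalyst = 3.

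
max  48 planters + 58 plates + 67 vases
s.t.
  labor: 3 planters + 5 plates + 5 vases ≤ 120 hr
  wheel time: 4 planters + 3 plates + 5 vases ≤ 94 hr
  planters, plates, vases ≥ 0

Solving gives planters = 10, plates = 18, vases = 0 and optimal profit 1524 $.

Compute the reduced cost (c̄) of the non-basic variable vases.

Check each constraint at x*: labor 120/120 (tight); wheel time 94/94 (tight).
The binding rows give the dual system: 3·y_labor + 4·y_wheel time = 48 and 5·y_labor + 3·y_wheel time = 58.
This yields shadow prices y_labor = 8, y_wheel time = 6.
Reduced cost of vases: c₃ − yᵀa₃ = 67 − (8·5 + 6·5) = 67 − 70 = -3.

-3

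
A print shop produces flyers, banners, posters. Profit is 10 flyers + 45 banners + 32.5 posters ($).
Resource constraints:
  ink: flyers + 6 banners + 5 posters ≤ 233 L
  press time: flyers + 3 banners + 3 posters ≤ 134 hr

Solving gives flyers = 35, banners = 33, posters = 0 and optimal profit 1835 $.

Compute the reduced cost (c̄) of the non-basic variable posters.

Check each constraint at x*: ink 233/233 (tight); press time 134/134 (tight).
Dual feasibility on the basic columns requires 1·y_ink + 1·y_press time = 10, 6·y_ink + 3·y_press time = 45.
→ y_ink = 5 and y_press time = 5.
Reduced cost of posters: c₃ − yᵀa₃ = 32.5 − (5·5 + 5·3) = 32.5 − 40 = -7.5.

-7.5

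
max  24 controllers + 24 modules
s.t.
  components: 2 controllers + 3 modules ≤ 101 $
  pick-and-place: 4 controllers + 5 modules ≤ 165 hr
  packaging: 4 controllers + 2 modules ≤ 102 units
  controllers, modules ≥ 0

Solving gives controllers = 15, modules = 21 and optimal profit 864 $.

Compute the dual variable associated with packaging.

Binding: pick-and-place and packaging. Non-binding: components (8 unused).
Since components is not tight, its dual is 0.
From A_Bᵀ y = c: 4·y_pick-and-place + 4·y_packaging = 24; 5·y_pick-and-place + 2·y_packaging = 24.
→ y_pick-and-place = 4 and y_packaging = 2.
Shadow price of packaging = 2.

2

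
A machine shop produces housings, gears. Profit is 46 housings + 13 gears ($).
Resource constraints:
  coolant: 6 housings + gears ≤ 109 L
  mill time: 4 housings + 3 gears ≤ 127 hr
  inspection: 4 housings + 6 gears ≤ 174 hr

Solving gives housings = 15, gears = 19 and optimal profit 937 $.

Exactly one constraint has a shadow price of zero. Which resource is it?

mill time

coolant: 109/109 (binding)
mill time: 117/127 (slack 10)
inspection: 174/174 (binding)
By complementary slackness, a constraint with positive slack has shadow price 0 → mill time.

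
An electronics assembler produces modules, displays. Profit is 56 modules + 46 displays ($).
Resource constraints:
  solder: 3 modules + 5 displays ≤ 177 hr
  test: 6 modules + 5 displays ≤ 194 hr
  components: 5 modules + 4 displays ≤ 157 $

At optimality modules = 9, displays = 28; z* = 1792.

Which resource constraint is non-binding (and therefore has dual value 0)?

solder

solder: 167/177 (slack 10)
test: 194/194 (binding)
components: 157/157 (binding)
By complementary slackness, a constraint with positive slack has shadow price 0 → solder.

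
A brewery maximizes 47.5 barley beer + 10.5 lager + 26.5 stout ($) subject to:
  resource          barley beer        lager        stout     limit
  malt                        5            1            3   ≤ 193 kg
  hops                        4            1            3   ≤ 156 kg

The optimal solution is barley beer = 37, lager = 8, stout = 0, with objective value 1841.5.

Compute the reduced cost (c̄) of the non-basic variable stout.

-5

Check each constraint at x*: malt 193/193 (tight); hops 156/156 (tight).
The binding rows give the dual system: 5·y_malt + 4·y_hops = 47.5 and 1·y_malt + 1·y_hops = 10.5.
Solving: y_malt = 5.5, y_hops = 5.
Reduced cost of stout: c₃ − yᵀa₃ = 26.5 − (5.5·3 + 5·3) = 26.5 − 31.5 = -5.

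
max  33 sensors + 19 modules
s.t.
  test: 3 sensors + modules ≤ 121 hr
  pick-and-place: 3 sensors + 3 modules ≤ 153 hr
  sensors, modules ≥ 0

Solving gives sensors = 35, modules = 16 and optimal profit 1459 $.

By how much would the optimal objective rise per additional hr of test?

7

Check each constraint at x*: test 121/121 (tight); pick-and-place 153/153 (tight).
From A_Bᵀ y = c: 3·y_test + 3·y_pick-and-place = 33; 1·y_test + 3·y_pick-and-place = 19.
Solving: y_test = 7, y_pick-and-place = 4.
Shadow price of test = 7.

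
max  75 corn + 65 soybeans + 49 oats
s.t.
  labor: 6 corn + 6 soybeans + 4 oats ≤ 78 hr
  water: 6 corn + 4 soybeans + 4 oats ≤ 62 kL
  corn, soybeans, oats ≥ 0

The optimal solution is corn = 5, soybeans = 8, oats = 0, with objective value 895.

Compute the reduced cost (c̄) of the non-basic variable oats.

-1

Check each constraint at x*: labor 78/78 (tight); water 62/62 (tight).
The binding rows give the dual system: 6·y_labor + 6·y_water = 75 and 6·y_labor + 4·y_water = 65.
→ y_labor = 7.5 and y_water = 5.
Reduced cost of oats: c₃ − yᵀa₃ = 49 − (7.5·4 + 5·4) = 49 − 50 = -1.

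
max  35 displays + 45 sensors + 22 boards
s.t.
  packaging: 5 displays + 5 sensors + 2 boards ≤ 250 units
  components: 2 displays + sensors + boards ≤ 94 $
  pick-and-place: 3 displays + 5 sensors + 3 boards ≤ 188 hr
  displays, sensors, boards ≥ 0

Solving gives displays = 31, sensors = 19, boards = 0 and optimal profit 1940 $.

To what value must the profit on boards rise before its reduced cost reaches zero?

23

Check each constraint at x*: packaging 250/250 (tight); components 81/94 (slack 13); pick-and-place 188/188 (tight).
Since components is not tight, its dual is 0.
Dual feasibility on the basic columns requires 5·y_packaging + 3·y_pick-and-place = 35, 5·y_packaging + 5·y_pick-and-place = 45.
This yields shadow prices y_packaging = 4, y_pick-and-place = 5.
boards enters the basis when its profit ≥ yᵀa₃ = 4·2 + 5·3 = 23.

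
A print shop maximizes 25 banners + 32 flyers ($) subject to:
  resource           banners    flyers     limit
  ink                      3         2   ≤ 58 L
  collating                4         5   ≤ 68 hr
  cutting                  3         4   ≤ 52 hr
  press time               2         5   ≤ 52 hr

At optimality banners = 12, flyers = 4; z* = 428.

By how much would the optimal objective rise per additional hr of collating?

4

Check each constraint at x*: ink 44/58 (slack 14); collating 68/68 (tight); cutting 52/52 (tight); press time 44/52 (slack 8).
By complementary slackness, y = 0 for the non-binding constraints.
The binding rows give the dual system: 4·y_collating + 3·y_cutting = 25 and 5·y_collating + 4·y_cutting = 32.
This yields shadow prices y_collating = 4, y_cutting = 3.
Shadow price of collating = 4.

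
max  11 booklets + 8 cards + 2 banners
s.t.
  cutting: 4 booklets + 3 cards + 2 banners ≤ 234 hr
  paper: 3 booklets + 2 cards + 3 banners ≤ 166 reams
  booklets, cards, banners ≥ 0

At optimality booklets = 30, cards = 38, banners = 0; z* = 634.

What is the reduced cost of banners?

At the optimum: cutting uses 234 of 234 (binding); paper uses 166 of 166 (binding).
Dual feasibility on the basic columns requires 4·y_cutting + 3·y_paper = 11, 3·y_cutting + 2·y_paper = 8.
→ y_cutting = 2 and y_paper = 1.
Reduced cost of banners: c₃ − yᵀa₃ = 2 − (2·2 + 1·3) = 2 − 7 = -5.

-5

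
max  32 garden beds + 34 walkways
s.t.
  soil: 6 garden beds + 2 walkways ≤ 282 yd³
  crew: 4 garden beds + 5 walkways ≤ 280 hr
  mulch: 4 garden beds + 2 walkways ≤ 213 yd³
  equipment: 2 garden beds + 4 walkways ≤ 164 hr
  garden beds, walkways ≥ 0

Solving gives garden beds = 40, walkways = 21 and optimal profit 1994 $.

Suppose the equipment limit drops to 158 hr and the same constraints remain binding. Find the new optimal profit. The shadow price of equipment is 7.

1952

Δb = -6, so new z* = 1994 + (7)·(-6) = 1994 − 42 = 1952.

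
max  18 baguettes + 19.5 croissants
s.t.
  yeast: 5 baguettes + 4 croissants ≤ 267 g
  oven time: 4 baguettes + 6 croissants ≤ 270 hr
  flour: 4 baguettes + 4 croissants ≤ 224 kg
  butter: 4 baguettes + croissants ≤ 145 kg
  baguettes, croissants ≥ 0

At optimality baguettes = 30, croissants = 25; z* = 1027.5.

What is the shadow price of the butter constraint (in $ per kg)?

At the optimum: yeast uses 250 of 267 (slack = 17); oven time uses 270 of 270 (binding); flour uses 220 of 224 (slack = 4); butter uses 145 of 145 (binding).
By complementary slackness, y = 0 for the non-binding constraints.
The binding rows give the dual system: 4·y_oven time + 4·y_butter = 18 and 6·y_oven time + 1·y_butter = 19.5.
This yields shadow prices y_oven time = 3, y_butter = 1.5.
Shadow price of butter = 1.5.

1.5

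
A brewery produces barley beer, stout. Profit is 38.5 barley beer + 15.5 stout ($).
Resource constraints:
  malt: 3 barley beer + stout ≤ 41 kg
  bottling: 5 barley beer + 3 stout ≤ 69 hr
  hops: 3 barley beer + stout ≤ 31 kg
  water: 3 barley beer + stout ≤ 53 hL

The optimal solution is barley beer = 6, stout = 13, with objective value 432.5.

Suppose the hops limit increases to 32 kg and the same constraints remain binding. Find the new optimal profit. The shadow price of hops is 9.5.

442

Δb = 1, so new z* = 432.5 + (9.5)·(1) = 432.5 + 9.5 = 442.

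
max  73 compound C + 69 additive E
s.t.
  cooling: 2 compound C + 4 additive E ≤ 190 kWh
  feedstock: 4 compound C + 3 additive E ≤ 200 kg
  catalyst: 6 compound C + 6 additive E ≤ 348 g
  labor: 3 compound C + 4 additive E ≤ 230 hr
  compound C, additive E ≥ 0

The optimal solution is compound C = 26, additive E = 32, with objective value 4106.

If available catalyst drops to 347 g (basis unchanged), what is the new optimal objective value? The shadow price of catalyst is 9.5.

4096.5

Δb = -1, so new z* = 4106 + (9.5)·(-1) = 4106 − 9.5 = 4096.5.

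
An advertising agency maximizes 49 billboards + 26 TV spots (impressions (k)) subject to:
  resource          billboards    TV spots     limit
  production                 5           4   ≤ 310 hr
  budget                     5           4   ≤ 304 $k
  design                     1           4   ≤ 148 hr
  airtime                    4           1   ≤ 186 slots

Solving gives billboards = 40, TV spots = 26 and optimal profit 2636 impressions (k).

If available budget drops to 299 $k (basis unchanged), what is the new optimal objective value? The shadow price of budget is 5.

Δb = -5, so new z* = 2636 + (5)·(-5) = 2636 − 25 = 2611.

2611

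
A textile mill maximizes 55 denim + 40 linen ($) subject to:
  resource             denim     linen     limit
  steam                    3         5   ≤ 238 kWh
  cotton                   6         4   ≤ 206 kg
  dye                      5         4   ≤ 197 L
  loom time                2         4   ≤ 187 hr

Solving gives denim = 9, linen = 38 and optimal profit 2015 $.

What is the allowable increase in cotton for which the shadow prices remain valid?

30.4

Binding constraints: cotton, dye. The basis is B = [[6,4],[5,4]] with det 4.
Per unit increase in cotton, x* moves by d = (1, -1.25).
The basis stays optimal until linen reaches 0; allowable increase = 30.4 kg.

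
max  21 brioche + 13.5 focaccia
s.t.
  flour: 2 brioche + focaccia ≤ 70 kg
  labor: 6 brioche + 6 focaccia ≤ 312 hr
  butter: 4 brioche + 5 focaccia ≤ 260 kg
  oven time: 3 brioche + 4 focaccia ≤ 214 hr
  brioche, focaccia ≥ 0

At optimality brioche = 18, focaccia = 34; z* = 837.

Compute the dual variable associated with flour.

Binding: flour and labor. Non-binding: butter (18 unused), oven time (24 unused).
Slack constraints have shadow price 0 (complementary slackness).
The binding rows give the dual system: 2·y_flour + 6·y_labor = 21 and 1·y_flour + 6·y_labor = 13.5.
Solving: y_flour = 7.5, y_labor = 1.
Shadow price of flour = 7.5.

7.5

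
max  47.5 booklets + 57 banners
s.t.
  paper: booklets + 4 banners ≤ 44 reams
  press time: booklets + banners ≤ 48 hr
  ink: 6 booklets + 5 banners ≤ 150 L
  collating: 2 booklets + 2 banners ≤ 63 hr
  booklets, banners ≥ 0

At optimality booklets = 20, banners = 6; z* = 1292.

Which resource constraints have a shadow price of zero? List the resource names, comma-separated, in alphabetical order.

collating, press time

paper: 44/44 (binding)
press time: 26/48 (slack 22)
ink: 150/150 (binding)
collating: 52/63 (slack 11)
By complementary slackness, a constraint with positive slack has shadow price 0 → collating, press time.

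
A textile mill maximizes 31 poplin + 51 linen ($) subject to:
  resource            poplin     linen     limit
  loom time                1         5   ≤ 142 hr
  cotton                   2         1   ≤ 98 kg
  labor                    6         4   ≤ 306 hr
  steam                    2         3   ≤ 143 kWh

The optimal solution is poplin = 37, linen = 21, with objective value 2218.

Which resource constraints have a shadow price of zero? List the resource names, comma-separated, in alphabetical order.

loom time: 142/142 (binding)
cotton: 95/98 (slack 3)
labor: 306/306 (binding)
steam: 137/143 (slack 6)
By complementary slackness, a constraint with positive slack has shadow price 0 → cotton, steam.

cotton, steam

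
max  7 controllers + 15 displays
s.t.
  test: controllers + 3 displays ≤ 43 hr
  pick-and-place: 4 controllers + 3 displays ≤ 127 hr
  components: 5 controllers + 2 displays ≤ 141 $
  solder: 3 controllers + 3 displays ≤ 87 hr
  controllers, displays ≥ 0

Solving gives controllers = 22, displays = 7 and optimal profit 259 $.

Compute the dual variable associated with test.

At the optimum: test uses 43 of 43 (binding); pick-and-place uses 109 of 127 (slack = 18); components uses 124 of 141 (slack = 17); solder uses 87 of 87 (binding).
Since pick-and-place, components are not tight, their duals are 0.
Dual feasibility on the basic columns requires 1·y_test + 3·y_solder = 7, 3·y_test + 3·y_solder = 15.
→ y_test = 4 and y_solder = 1.
Shadow price of test = 4.

4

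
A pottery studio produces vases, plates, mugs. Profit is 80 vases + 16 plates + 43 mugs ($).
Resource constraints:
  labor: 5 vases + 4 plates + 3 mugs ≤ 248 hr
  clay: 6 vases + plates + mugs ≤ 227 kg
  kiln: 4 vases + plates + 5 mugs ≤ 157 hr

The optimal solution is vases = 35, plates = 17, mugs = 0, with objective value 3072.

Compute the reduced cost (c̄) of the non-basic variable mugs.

-5

Check each constraint at x*: labor 243/248 (slack 5); clay 227/227 (tight); kiln 157/157 (tight).
Slack constraints have shadow price 0 (complementary slackness).
The binding rows give the dual system: 6·y_clay + 4·y_kiln = 80 and 1·y_clay + 1·y_kiln = 16.
Solving: y_clay = 8, y_kiln = 8.
Reduced cost of mugs: c₃ − yᵀa₃ = 43 − (8·1 + 8·5) = 43 − 48 = -5.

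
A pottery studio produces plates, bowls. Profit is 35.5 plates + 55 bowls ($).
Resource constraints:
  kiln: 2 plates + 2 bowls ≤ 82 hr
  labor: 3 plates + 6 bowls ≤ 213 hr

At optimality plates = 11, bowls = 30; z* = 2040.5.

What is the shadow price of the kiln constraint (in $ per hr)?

Both kiln and labor are binding at x*.
Dual feasibility on the basic columns requires 2·y_kiln + 3·y_labor = 35.5, 2·y_kiln + 6·y_labor = 55.
→ y_kiln = 8 and y_labor = 6.5.
Shadow price of kiln = 8.

8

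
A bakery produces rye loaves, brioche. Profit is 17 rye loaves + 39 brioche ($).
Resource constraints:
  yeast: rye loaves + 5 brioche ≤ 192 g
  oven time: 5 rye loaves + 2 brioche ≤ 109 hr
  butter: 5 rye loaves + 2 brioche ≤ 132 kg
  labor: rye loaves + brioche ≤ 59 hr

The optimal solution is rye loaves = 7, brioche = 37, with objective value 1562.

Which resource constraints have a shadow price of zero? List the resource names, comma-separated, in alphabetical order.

yeast: 192/192 (binding)
oven time: 109/109 (binding)
butter: 109/132 (slack 23)
labor: 44/59 (slack 15)
By complementary slackness, a constraint with positive slack has shadow price 0 → butter, labor.

butter, labor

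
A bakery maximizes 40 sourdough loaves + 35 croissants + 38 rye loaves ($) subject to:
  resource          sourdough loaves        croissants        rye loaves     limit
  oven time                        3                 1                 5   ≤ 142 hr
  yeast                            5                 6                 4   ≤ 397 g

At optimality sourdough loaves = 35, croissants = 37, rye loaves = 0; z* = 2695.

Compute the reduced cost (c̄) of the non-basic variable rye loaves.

Check each constraint at x*: oven time 142/142 (tight); yeast 397/397 (tight).
Dual feasibility on the basic columns requires 3·y_oven time + 5·y_yeast = 40, 1·y_oven time + 6·y_yeast = 35.
→ y_oven time = 5 and y_yeast = 5.
Reduced cost of rye loaves: c₃ − yᵀa₃ = 38 − (5·5 + 5·4) = 38 − 45 = -7.

-7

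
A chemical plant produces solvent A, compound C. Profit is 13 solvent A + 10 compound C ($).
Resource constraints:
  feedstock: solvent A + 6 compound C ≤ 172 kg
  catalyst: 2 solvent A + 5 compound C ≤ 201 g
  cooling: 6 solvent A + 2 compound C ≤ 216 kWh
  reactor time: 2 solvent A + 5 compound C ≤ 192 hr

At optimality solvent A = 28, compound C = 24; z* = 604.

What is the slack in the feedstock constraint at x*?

feedstock used = 1·28 + 6·24 = 172; slack = 172 − 172 = 0.

0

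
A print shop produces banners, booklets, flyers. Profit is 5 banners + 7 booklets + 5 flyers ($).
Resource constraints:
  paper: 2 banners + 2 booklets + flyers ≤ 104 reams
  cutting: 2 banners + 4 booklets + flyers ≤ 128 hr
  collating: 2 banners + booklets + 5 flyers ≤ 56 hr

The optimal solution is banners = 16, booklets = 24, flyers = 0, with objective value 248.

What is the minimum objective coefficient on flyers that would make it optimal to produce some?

6.5

Binding: cutting and collating. Non-binding: paper (24 unused).
Slack constraints have shadow price 0 (complementary slackness).
Dual feasibility on the basic columns requires 2·y_cutting + 2·y_collating = 5, 4·y_cutting + 1·y_collating = 7.
→ y_cutting = 1.5 and y_collating = 1.
flyers enters the basis when its profit ≥ yᵀa₃ = 1.5·1 + 1·5 = 6.5.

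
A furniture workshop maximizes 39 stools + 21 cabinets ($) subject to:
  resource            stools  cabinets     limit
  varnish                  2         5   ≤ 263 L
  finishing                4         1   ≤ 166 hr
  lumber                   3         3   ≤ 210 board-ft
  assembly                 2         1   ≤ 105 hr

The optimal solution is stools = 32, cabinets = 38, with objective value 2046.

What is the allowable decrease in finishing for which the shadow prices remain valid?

Binding constraints: finishing, lumber. The basis is B = [[4,1],[3,3]] with det 9.
Per unit decrease in finishing, x* moves by d = (-0.3333, 0.3333).
The basis stays optimal until varnish becomes binding; allowable decrease = 9 hr.

9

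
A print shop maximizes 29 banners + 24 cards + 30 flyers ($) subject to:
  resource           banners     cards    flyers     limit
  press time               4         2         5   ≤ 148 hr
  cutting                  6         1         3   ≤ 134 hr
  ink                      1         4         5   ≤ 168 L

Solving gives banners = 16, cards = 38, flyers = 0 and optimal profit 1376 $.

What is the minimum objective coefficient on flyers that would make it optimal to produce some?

Binding: cutting and ink. Non-binding: press time (8 unused).
Since press time is not tight, its dual is 0.
Dual feasibility on the basic columns requires 6·y_cutting + 1·y_ink = 29, 1·y_cutting + 4·y_ink = 24.
This yields shadow prices y_cutting = 4, y_ink = 5.
flyers enters the basis when its profit ≥ yᵀa₃ = 4·3 + 5·5 = 37.

37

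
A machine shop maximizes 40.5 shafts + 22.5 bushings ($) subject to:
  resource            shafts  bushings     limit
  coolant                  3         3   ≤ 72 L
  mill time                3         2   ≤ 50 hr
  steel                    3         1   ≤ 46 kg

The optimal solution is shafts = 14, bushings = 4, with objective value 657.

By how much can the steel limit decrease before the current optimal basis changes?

Binding constraints: mill time, steel. The basis is B = [[3,2],[3,1]] with det -3.
Per unit decrease in steel, x* moves by d = (-0.6667, 1).
The basis stays optimal until coolant becomes binding; allowable decrease = 18 kg.

18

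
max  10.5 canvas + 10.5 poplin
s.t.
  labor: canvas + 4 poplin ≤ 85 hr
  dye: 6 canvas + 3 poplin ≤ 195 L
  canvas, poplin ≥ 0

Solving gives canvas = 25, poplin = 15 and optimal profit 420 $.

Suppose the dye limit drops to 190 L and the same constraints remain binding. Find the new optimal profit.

Both labor and dye are binding at x*.
The binding rows give the dual system: 1·y_labor + 6·y_dye = 10.5 and 4·y_labor + 3·y_dye = 10.5.
This yields shadow prices y_labor = 1.5, y_dye = 1.5.
Δz = y_dye·Δb = 1.5 × (-5) = -7.5, so new z* = 420 − 7.5 = 412.5.

412.5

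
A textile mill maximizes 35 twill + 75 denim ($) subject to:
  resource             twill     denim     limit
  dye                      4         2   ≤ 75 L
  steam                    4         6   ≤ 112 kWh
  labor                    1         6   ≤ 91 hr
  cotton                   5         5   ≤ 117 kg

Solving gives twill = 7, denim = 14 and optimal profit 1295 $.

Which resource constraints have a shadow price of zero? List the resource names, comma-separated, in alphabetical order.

dye: 56/75 (slack 19)
steam: 112/112 (binding)
labor: 91/91 (binding)
cotton: 105/117 (slack 12)
By complementary slackness, a constraint with positive slack has shadow price 0 → cotton, dye.

cotton, dye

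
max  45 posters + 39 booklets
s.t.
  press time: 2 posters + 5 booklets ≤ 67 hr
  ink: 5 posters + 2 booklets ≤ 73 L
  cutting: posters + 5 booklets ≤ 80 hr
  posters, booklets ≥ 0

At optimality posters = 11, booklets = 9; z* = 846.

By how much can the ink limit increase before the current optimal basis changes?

Binding constraints: press time, ink. The basis is B = [[2,5],[5,2]] with det -21.
Per unit increase in ink, x* moves by d = (0.2381, -0.0952).
The basis stays optimal until booklets reaches 0; allowable increase = 94.5 L.

94.5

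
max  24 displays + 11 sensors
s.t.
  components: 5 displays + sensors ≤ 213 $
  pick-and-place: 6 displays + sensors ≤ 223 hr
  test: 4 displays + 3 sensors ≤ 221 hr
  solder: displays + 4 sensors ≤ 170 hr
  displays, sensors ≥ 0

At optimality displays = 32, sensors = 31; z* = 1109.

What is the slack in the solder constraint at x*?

14

solder used = 1·32 + 4·31 = 156; slack = 170 − 156 = 14.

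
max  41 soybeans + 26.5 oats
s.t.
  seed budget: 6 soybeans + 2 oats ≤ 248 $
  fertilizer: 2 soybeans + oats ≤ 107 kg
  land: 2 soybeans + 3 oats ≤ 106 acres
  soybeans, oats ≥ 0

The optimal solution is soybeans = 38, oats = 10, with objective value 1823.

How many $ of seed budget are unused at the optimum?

0

seed budget used = 6·38 + 2·10 = 248; slack = 248 − 248 = 0.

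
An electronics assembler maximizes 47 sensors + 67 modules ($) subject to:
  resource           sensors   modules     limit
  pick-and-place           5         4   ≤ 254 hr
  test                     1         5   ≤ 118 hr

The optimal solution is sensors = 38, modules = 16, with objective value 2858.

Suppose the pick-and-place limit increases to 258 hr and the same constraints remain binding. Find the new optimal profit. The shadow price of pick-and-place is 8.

2890

Δb = 4, so new z* = 2858 + (8)·(4) = 2858 + 32 = 2890.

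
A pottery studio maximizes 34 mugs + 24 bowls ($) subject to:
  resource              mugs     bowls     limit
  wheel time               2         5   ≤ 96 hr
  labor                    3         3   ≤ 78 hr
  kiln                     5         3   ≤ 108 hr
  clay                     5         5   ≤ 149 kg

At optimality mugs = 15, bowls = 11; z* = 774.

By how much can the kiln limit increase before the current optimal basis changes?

22

Binding constraints: labor, kiln. The basis is B = [[3,3],[5,3]] with det -6.
Per unit increase in kiln, x* moves by d = (0.5, -0.5).
The basis stays optimal until bowls reaches 0; allowable increase = 22 hr.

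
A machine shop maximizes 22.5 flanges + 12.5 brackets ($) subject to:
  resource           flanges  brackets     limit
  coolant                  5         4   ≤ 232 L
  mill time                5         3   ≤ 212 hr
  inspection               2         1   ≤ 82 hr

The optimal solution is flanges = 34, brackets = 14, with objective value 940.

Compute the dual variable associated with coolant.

At the optimum: coolant uses 226 of 232 (slack = 6); mill time uses 212 of 212 (binding); inspection uses 82 of 82 (binding).
Since coolant is not tight, its dual is 0.
The binding rows give the dual system: 5·y_mill time + 2·y_inspection = 22.5 and 3·y_mill time + 1·y_inspection = 12.5.
Solving: y_mill time = 2.5, y_inspection = 5.
Shadow price of coolant = 0.

0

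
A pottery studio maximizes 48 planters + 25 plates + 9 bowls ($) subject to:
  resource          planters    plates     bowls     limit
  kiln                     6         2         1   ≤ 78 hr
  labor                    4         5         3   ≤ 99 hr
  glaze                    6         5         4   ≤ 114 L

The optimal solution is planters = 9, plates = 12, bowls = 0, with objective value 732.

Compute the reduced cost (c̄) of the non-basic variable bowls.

-8

At the optimum: kiln uses 78 of 78 (binding); labor uses 96 of 99 (slack = 3); glaze uses 114 of 114 (binding).
By complementary slackness, y = 0 for the non-binding constraint.
From A_Bᵀ y = c: 6·y_kiln + 6·y_glaze = 48; 2·y_kiln + 5·y_glaze = 25.
Solving: y_kiln = 5, y_glaze = 3.
Reduced cost of bowls: c₃ − yᵀa₃ = 9 − (5·1 + 3·4) = 9 − 17 = -8.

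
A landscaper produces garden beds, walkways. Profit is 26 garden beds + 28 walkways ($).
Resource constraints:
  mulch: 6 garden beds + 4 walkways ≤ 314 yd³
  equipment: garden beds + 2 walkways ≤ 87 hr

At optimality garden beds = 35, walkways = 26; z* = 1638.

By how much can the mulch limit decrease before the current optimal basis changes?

Binding constraints: mulch, equipment. The basis is B = [[6,4],[1,2]] with det 8.
Per unit decrease in mulch, x* moves by d = (-0.25, 0.125).
The basis stays optimal until garden beds reaches 0; allowable decrease = 140 yd³.

140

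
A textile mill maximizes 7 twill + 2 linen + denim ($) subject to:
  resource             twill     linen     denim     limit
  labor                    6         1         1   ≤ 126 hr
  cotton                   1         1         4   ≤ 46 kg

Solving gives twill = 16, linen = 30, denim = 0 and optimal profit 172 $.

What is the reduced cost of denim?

-4

At the optimum: labor uses 126 of 126 (binding); cotton uses 46 of 46 (binding).
From A_Bᵀ y = c: 6·y_labor + 1·y_cotton = 7; 1·y_labor + 1·y_cotton = 2.
This yields shadow prices y_labor = 1, y_cotton = 1.
Reduced cost of denim: c₃ − yᵀa₃ = 1 − (1·1 + 1·4) = 1 − 5 = -4.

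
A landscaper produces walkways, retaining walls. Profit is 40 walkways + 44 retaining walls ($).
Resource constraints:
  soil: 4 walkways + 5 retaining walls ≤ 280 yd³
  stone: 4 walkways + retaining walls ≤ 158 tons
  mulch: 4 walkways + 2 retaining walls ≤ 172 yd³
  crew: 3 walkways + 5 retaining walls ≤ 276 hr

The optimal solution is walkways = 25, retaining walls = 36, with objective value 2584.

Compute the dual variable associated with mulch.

2

Check each constraint at x*: soil 280/280 (tight); stone 136/158 (slack 22); mulch 172/172 (tight); crew 255/276 (slack 21).
Since stone, crew are not tight, their duals are 0.
From A_Bᵀ y = c: 4·y_soil + 4·y_mulch = 40; 5·y_soil + 2·y_mulch = 44.
→ y_soil = 8 and y_mulch = 2.
Shadow price of mulch = 2.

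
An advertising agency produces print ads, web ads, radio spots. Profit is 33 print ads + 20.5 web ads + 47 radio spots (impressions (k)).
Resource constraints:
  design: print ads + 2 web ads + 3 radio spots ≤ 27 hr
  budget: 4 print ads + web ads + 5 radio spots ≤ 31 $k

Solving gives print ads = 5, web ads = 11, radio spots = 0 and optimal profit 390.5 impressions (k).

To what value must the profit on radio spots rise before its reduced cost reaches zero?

53.5

Both design and budget are binding at x*.
From A_Bᵀ y = c: 1·y_design + 4·y_budget = 33; 2·y_design + 1·y_budget = 20.5.
This yields shadow prices y_design = 7, y_budget = 6.5.
radio spots enters the basis when its profit ≥ yᵀa₃ = 7·3 + 6.5·5 = 53.5.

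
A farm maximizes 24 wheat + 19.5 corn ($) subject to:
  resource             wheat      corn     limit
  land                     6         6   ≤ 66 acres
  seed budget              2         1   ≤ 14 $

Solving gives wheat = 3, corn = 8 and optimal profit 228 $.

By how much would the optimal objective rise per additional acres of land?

Both land and seed budget are binding at x*.
Dual feasibility on the basic columns requires 6·y_land + 2·y_seed budget = 24, 6·y_land + 1·y_seed budget = 19.5.
→ y_land = 2.5 and y_seed budget = 4.5.
Shadow price of land = 2.5.

2.5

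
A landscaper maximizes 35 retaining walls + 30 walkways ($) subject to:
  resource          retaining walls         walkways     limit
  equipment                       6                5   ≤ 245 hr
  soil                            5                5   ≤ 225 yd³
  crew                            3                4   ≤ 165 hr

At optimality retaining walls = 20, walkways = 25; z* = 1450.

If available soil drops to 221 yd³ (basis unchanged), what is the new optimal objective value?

1446

Check each constraint at x*: equipment 245/245 (tight); soil 225/225 (tight); crew 160/165 (slack 5).
Slack constraints have shadow price 0 (complementary slackness).
Dual feasibility on the basic columns requires 6·y_equipment + 5·y_soil = 35, 5·y_equipment + 5·y_soil = 30.
→ y_equipment = 5 and y_soil = 1.
Δz = y_soil·Δb = 1 × (-4) = -4, so new z* = 1450 − 4 = 1446.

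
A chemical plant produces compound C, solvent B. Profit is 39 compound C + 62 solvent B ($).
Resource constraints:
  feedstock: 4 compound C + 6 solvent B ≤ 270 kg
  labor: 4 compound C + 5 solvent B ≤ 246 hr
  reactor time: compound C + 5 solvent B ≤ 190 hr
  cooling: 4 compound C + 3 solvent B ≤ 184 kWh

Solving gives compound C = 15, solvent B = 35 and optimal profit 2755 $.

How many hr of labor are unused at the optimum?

11

labor used = 4·15 + 5·35 = 235; slack = 246 − 235 = 11.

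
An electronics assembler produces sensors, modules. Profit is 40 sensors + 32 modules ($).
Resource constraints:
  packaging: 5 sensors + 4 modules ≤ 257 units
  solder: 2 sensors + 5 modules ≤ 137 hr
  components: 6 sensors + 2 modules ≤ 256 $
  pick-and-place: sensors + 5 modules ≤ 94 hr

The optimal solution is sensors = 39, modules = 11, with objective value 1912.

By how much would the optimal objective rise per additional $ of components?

6

At the optimum: packaging uses 239 of 257 (slack = 18); solder uses 133 of 137 (slack = 4); components uses 256 of 256 (binding); pick-and-place uses 94 of 94 (binding).
By complementary slackness, y = 0 for the non-binding constraints.
The binding rows give the dual system: 6·y_components + 1·y_pick-and-place = 40 and 2·y_components + 5·y_pick-and-place = 32.
→ y_components = 6 and y_pick-and-place = 4.
Shadow price of components = 6.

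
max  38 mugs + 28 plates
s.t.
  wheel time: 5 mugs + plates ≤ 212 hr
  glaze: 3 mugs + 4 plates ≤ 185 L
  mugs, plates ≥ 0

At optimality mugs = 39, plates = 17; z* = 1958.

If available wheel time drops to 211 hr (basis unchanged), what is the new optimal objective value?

Both wheel time and glaze are binding at x*.
Dual feasibility on the basic columns requires 5·y_wheel time + 3·y_glaze = 38, 1·y_wheel time + 4·y_glaze = 28.
→ y_wheel time = 4 and y_glaze = 6.
Δz = y_wheel time·Δb = 4 × (-1) = -4, so new z* = 1958 − 4 = 1954.

1954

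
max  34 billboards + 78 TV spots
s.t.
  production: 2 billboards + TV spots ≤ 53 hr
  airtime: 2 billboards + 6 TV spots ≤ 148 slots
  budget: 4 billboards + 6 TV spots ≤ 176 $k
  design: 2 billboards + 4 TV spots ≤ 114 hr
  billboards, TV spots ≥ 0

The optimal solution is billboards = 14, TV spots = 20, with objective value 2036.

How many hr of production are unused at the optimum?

production used = 2·14 + 1·20 = 48; slack = 53 − 48 = 5.

5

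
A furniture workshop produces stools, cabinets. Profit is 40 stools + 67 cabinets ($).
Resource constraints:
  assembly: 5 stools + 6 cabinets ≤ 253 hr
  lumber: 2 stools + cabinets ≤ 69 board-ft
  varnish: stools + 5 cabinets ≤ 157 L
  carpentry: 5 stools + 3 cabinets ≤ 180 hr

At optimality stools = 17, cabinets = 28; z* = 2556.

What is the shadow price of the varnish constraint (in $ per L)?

At the optimum: assembly uses 253 of 253 (binding); lumber uses 62 of 69 (slack = 7); varnish uses 157 of 157 (binding); carpentry uses 169 of 180 (slack = 11).
Slack constraints have shadow price 0 (complementary slackness).
From A_Bᵀ y = c: 5·y_assembly + 1·y_varnish = 40; 6·y_assembly + 5·y_varnish = 67.
This yields shadow prices y_assembly = 7, y_varnish = 5.
Shadow price of varnish = 5.

5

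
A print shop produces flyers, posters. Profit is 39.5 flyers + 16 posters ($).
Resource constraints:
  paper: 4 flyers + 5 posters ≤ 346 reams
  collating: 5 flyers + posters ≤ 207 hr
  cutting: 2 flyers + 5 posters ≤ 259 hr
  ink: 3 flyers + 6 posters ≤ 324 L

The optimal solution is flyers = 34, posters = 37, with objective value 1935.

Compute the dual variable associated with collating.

7

At the optimum: paper uses 321 of 346 (slack = 25); collating uses 207 of 207 (binding); cutting uses 253 of 259 (slack = 6); ink uses 324 of 324 (binding).
Slack constraints have shadow price 0 (complementary slackness).
From A_Bᵀ y = c: 5·y_collating + 3·y_ink = 39.5; 1·y_collating + 6·y_ink = 16.
This yields shadow prices y_collating = 7, y_ink = 1.5.
Shadow price of collating = 7.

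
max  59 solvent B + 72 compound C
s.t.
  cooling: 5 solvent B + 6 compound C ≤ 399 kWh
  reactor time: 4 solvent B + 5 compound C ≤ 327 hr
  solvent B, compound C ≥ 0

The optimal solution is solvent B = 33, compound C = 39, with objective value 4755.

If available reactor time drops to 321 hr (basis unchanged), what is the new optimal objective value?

4719

At the optimum: cooling uses 399 of 399 (binding); reactor time uses 327 of 327 (binding).
The binding rows give the dual system: 5·y_cooling + 4·y_reactor time = 59 and 6·y_cooling + 5·y_reactor time = 72.
Solving: y_cooling = 7, y_reactor time = 6.
Δz = y_reactor time·Δb = 6 × (-6) = -36, so new z* = 4755 − 36 = 4719.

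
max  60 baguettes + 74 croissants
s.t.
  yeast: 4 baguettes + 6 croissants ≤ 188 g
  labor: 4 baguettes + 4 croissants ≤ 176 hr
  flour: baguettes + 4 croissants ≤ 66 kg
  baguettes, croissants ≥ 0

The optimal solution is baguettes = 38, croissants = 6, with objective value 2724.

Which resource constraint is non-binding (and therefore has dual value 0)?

yeast: 188/188 (binding)
labor: 176/176 (binding)
flour: 62/66 (slack 4)
By complementary slackness, a constraint with positive slack has shadow price 0 → flour.

flour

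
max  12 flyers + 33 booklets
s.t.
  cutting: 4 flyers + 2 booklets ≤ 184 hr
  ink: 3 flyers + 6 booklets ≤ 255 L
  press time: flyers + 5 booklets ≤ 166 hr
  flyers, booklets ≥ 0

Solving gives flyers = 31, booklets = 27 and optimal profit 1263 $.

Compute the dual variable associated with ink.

3

At the optimum: cutting uses 178 of 184 (slack = 6); ink uses 255 of 255 (binding); press time uses 166 of 166 (binding).
By complementary slackness, y = 0 for the non-binding constraint.
From A_Bᵀ y = c: 3·y_ink + 1·y_press time = 12; 6·y_ink + 5·y_press time = 33.
Solving: y_ink = 3, y_press time = 3.
Shadow price of ink = 3.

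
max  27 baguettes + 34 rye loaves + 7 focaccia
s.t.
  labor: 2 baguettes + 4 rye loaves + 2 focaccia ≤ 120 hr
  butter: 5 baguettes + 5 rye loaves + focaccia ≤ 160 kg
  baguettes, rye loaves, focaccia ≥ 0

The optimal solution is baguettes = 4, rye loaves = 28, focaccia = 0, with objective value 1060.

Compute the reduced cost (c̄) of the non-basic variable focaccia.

At the optimum: labor uses 120 of 120 (binding); butter uses 160 of 160 (binding).
Dual feasibility on the basic columns requires 2·y_labor + 5·y_butter = 27, 4·y_labor + 5·y_butter = 34.
This yields shadow prices y_labor = 3.5, y_butter = 4.
Reduced cost of focaccia: c₃ − yᵀa₃ = 7 − (3.5·2 + 4·1) = 7 − 11 = -4.

-4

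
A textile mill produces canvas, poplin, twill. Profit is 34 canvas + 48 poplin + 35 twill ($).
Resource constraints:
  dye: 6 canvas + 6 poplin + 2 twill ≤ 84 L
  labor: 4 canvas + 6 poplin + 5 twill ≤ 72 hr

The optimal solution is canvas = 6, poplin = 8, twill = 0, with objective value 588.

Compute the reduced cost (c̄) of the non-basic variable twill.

Check each constraint at x*: dye 84/84 (tight); labor 72/72 (tight).
From A_Bᵀ y = c: 6·y_dye + 4·y_labor = 34; 6·y_dye + 6·y_labor = 48.
→ y_dye = 1 and y_labor = 7.
Reduced cost of twill: c₃ − yᵀa₃ = 35 − (1·2 + 7·5) = 35 − 37 = -2.

-2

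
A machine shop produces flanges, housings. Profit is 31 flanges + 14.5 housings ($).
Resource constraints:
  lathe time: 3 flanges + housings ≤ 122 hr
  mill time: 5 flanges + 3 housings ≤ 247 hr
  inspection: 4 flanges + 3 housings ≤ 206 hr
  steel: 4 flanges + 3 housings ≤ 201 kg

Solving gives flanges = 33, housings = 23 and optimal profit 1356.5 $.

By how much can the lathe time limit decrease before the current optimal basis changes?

55

Binding constraints: lathe time, steel. The basis is B = [[3,1],[4,3]] with det 5.
Per unit decrease in lathe time, x* moves by d = (-0.6, 0.8).
The basis stays optimal until flanges reaches 0; allowable decrease = 55 hr.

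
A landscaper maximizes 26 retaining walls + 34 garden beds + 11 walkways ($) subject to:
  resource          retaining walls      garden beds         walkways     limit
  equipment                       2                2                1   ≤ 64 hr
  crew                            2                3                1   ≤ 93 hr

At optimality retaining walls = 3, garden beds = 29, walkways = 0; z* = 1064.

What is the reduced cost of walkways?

-2

Check each constraint at x*: equipment 64/64 (tight); crew 93/93 (tight).
Dual feasibility on the basic columns requires 2·y_equipment + 2·y_crew = 26, 2·y_equipment + 3·y_crew = 34.
Solving: y_equipment = 5, y_crew = 8.
Reduced cost of walkways: c₃ − yᵀa₃ = 11 − (5·1 + 8·1) = 11 − 13 = -2.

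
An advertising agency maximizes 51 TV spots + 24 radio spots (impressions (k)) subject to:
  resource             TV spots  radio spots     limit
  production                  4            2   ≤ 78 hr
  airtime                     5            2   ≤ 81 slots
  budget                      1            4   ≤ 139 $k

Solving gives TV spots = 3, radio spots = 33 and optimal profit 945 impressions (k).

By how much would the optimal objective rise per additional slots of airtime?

3

Check each constraint at x*: production 78/78 (tight); airtime 81/81 (tight); budget 135/139 (slack 4).
Slack constraints have shadow price 0 (complementary slackness).
The binding rows give the dual system: 4·y_production + 5·y_airtime = 51 and 2·y_production + 2·y_airtime = 24.
This yields shadow prices y_production = 9, y_airtime = 3.
Shadow price of airtime = 3.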